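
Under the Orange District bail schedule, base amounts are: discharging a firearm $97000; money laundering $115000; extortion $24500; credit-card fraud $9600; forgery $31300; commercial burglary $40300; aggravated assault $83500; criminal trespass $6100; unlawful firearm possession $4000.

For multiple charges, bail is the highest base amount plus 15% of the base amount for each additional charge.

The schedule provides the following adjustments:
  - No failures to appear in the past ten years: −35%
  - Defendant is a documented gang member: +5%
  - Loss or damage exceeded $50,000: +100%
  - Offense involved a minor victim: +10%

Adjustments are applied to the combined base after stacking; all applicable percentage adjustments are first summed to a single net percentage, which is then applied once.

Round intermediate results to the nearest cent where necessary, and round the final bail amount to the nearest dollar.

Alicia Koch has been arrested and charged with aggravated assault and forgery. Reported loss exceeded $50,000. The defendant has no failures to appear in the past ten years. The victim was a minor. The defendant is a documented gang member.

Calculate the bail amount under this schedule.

Base amounts from the schedule: aggravated assault $83500; forgery $31300.
Stacking rule: highest base plus 15% of each additional charge. Highest is aggravated assault at $83500. Additional: $31300 × 15% = $4695. Combined base = $83500 + $4695 = $88195.
Net percentage adjustment: −35% +5% +100% +10% = +80%. $88195 × 1.8 = $158751.

$158751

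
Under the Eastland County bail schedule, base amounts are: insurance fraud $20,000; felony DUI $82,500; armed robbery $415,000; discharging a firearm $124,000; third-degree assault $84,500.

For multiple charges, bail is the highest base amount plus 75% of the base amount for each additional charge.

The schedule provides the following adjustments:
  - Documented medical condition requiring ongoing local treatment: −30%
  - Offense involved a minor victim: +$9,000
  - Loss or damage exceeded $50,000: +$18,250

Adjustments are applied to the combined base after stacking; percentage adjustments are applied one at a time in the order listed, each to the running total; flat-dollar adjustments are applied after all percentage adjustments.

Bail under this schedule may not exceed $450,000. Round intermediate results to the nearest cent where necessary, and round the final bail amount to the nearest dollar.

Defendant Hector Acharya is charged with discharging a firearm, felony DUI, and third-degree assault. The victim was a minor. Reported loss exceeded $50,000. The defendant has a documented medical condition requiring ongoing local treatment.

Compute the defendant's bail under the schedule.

$201,725

Base amounts from the schedule: discharging a firearm $124,000; felony DUI $82,500; third-degree assault $84,500.
Stacking rule: highest base plus 75% of each additional charge. Highest is discharging a firearm at $124,000. Additional: $82,500 × 75% = $61,875; $84,500 × 75% = $63,375. Combined base = $124,000 + $125,250 = $249,250.
Documented medical condition requiring ongoing local treatment (−30%): $249,250 × 0.7 = $174,475.
Offense involved a minor victim (+$9,000 flat): $174,475 + $9,000 = $183,475.
Loss or damage exceeded $50,000 (+$18,250 flat): $183,475 + $18,250 = $201,725.
$201,725 is within the $450,000 maximum.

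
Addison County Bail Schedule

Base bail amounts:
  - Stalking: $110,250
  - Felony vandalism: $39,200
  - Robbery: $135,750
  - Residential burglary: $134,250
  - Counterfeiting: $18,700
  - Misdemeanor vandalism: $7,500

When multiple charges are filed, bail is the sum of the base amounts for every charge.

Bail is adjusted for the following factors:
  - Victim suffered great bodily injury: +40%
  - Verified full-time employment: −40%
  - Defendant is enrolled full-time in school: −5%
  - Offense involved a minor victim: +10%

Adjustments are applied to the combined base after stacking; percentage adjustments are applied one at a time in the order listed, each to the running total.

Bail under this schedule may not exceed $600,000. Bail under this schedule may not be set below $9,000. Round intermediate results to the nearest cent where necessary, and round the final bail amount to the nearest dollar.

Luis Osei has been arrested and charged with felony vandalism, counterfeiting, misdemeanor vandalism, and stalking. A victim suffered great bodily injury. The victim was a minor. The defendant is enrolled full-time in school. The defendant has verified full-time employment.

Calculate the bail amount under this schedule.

$154,186

Base amounts from the schedule: felony vandalism $39,200; counterfeiting $18,700; misdemeanor vandalism $7,500; stalking $110,250.
Stacking rule: sum of all bases. $39,200 + $18,700 + $7,500 + $110,250 = $175,650.
Victim suffered great bodily injury (+40%): $175,650 × 1.4 = $245,910.
Verified full-time employment (−40%): $245,910 × 0.6 = $147,546.
Defendant is enrolled full-time in school (−5%): $147,546 × 0.95 = $140,168.70.
Offense involved a minor victim (+10%): $140,168.70 × 1.1 = $154,185.57.
$154,185.57 is within the $600,000 maximum.
$154,185.57 is at or above the $9,000 minimum.
Rounded to the nearest dollar: $154,186.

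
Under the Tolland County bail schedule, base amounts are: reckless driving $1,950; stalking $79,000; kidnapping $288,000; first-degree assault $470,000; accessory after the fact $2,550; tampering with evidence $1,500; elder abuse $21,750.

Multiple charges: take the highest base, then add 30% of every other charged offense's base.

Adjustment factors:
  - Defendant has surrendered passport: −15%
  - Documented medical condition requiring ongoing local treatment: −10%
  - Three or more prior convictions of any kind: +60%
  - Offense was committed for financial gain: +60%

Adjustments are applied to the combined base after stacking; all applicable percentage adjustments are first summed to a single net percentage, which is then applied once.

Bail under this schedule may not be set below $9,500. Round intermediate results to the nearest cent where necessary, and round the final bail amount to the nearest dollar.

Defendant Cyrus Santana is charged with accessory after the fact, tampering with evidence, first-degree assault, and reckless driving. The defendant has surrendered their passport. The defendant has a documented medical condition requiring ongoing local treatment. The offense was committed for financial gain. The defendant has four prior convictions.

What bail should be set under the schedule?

$920,010

Base amounts from the schedule: accessory after the fact $2,550; tampering with evidence $1,500; first-degree assault $470,000; reckless driving $1,950.
Stacking rule: highest base plus 30% of each additional charge. Highest is first-degree assault at $470,000. Additional: $2,550 × 30% = $765; $1,500 × 30% = $450; $1,950 × 30% = $585. Combined base = $470,000 + $1,800 = $471,800.
Net percentage adjustment: −15% −10% +60% +60% = +95%. $471,800 × 1.95 = $920,010.
$920,010 is at or above the $9,500 minimum.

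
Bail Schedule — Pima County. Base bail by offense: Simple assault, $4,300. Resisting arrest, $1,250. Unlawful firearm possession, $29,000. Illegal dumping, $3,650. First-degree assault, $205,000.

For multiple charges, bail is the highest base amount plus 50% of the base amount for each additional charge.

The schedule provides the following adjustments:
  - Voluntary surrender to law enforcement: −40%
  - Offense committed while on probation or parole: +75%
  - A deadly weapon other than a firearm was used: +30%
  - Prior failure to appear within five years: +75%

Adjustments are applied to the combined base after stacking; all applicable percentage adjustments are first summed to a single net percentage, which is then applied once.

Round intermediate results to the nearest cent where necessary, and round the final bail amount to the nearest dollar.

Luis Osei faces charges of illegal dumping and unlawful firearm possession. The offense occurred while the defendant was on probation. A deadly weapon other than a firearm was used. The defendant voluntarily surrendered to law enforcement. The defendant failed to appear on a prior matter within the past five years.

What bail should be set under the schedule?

Base amounts from the schedule: illegal dumping $3,650; unlawful firearm possession $29,000.
Stacking rule: highest base plus 50% of each additional charge. Highest is unlawful firearm possession at $29,000. Additional: $3,650 × 50% = $1,825. Combined base = $29,000 + $1,825 = $30,825.
Net percentage adjustment: −40% +75% +30% +75% = +140%. $30,825 × 2.4 = $73,980.

$73,980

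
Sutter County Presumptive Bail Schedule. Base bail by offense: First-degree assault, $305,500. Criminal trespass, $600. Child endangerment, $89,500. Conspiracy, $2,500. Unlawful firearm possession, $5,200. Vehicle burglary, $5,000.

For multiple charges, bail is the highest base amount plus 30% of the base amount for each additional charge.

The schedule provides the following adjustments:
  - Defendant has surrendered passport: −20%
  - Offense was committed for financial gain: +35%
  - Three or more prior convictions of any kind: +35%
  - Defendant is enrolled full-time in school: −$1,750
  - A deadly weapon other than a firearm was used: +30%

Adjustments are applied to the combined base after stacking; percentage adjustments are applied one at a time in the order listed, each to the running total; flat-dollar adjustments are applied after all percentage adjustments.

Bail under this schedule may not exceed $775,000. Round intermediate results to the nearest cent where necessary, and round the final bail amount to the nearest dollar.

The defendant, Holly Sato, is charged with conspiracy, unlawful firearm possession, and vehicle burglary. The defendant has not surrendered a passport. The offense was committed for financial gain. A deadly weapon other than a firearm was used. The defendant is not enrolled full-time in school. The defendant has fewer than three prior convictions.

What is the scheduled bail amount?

Base amounts from the schedule: conspiracy $2,500; unlawful firearm possession $5,200; vehicle burglary $5,000.
Stacking rule: highest base plus 30% of each additional charge. Highest is unlawful firearm possession at $5,200. Additional: $2,500 × 30% = $750; $5,000 × 30% = $1,500. Combined base = $5,200 + $2,250 = $7,450.
Offense was committed for financial gain (+35%): $7,450 × 1.35 = $10,057.50.
A deadly weapon other than a firearm was used (+30%): $10,057.50 × 1.3 = $13,074.75.
$13,074.75 is within the $775,000 maximum.
Rounded to the nearest dollar: $13,075.

$13,075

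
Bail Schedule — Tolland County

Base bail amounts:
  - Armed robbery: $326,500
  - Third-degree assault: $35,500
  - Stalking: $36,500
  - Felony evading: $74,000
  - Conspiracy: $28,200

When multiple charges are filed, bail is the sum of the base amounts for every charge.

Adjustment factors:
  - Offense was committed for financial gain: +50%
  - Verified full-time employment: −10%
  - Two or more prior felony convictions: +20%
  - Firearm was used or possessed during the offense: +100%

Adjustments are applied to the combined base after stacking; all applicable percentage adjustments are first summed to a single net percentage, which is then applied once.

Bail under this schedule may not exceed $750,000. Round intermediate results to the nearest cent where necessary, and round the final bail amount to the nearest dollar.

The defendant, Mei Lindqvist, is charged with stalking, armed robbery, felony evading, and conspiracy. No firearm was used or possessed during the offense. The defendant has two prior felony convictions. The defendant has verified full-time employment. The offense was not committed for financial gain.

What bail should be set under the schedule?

Base amounts from the schedule: stalking $36,500; armed robbery $326,500; felony evading $74,000; conspiracy $28,200.
Stacking rule: sum of all bases. $36,500 + $326,500 + $74,000 + $28,200 = $465,200.
Net percentage adjustment: −10% +20% = +10%. $465,200 × 1.1 = $511,720.
$511,720 is within the $750,000 maximum.

$511,720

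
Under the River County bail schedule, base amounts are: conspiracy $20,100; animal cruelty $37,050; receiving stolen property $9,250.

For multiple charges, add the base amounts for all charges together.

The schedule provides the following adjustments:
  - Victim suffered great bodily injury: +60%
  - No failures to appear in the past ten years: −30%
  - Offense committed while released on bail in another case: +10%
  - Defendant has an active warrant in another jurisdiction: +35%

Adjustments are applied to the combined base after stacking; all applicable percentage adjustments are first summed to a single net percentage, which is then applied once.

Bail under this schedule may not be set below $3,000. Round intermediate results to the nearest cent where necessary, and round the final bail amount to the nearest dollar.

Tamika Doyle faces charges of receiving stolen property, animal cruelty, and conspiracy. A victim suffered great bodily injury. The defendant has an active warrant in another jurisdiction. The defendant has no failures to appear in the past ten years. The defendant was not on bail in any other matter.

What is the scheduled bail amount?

Base amounts from the schedule: receiving stolen property $9,250; animal cruelty $37,050; conspiracy $20,100.
Stacking rule: sum of all bases. $9,250 + $37,050 + $20,100 = $66,400.
Net percentage adjustment: +60% −30% +35% = +65%. $66,400 × 1.65 = $109,560.
$109,560 is at or above the $3,000 minimum.

$109,560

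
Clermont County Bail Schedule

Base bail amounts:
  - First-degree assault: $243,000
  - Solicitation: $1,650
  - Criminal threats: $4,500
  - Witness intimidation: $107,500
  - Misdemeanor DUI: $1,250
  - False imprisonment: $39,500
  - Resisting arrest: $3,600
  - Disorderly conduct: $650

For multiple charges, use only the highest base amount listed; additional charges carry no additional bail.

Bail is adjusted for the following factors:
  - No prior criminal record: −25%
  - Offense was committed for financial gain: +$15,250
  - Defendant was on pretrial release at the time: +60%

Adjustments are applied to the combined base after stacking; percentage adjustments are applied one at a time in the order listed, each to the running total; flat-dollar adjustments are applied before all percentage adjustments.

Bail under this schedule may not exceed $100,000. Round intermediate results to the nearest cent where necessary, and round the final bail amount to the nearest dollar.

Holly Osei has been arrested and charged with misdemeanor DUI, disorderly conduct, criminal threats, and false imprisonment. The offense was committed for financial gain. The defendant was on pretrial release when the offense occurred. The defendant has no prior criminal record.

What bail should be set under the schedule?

Base amounts from the schedule: misdemeanor DUI $1,250; disorderly conduct $650; criminal threats $4,500; false imprisonment $39,500.
Stacking rule: use the highest base only. Highest is false imprisonment at $39,500. Combined base = $39,500.
Offense was committed for financial gain (+$15,250 flat): $39,500 + $15,250 = $54,750.
No prior criminal record (−25%): $54,750 × 0.75 = $41,062.50.
Defendant was on pretrial release at the time (+60%): $41,062.50 × 1.6 = $65,700.
$65,700 is within the $100,000 maximum.

$65,700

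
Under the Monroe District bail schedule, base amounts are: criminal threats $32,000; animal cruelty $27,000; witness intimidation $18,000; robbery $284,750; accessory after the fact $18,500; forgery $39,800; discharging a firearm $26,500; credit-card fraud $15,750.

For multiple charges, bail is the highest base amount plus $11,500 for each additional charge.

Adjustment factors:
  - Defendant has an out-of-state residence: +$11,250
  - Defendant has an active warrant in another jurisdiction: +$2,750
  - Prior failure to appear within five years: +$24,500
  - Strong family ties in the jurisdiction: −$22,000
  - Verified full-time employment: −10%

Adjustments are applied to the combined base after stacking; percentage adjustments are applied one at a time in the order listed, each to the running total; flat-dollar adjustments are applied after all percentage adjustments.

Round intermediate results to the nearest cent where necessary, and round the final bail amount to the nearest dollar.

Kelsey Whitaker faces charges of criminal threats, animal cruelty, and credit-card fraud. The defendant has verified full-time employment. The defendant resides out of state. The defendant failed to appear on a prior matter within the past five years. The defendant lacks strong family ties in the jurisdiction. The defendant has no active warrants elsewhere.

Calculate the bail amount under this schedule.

$85,250

Base amounts from the schedule: criminal threats $32,000; animal cruelty $27,000; credit-card fraud $15,750.
Stacking rule: highest base plus $11,500 per additional charge. Highest is criminal threats at $32,000; 2 additional charges → +$23,000. Combined base = $55,000.
Verified full-time employment (−10%): $55,000 × 0.9 = $49,500.
Defendant has an out-of-state residence (+$11,250 flat): $49,500 + $11,250 = $60,750.
Prior failure to appear within five years (+$24,500 flat): $60,750 + $24,500 = $85,250.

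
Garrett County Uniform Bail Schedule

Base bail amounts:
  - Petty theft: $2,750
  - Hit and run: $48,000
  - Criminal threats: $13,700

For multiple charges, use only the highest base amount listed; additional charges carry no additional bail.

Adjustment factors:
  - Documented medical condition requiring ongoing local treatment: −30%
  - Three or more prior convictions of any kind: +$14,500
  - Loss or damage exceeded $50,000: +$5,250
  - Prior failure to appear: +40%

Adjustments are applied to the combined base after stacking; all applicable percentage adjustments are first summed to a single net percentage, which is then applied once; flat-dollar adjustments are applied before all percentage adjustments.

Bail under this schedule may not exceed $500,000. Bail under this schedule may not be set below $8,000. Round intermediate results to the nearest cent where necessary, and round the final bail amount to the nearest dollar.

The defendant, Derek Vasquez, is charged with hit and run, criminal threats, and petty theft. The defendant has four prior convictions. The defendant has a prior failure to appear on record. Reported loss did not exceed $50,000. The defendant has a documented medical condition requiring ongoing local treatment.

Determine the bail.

Base amounts from the schedule: hit and run $48,000; criminal threats $13,700; petty theft $2,750.
Stacking rule: use the highest base only. Highest is hit and run at $48,000. Combined base = $48,000.
Three or more prior convictions of any kind (+$14,500 flat): $48,000 + $14,500 = $62,500.
Net percentage adjustment: −30% +40% = +10%. $62,500 × 1.1 = $68,750.
$68,750 is within the $500,000 maximum.
$68,750 is at or above the $8,000 minimum.

$68,750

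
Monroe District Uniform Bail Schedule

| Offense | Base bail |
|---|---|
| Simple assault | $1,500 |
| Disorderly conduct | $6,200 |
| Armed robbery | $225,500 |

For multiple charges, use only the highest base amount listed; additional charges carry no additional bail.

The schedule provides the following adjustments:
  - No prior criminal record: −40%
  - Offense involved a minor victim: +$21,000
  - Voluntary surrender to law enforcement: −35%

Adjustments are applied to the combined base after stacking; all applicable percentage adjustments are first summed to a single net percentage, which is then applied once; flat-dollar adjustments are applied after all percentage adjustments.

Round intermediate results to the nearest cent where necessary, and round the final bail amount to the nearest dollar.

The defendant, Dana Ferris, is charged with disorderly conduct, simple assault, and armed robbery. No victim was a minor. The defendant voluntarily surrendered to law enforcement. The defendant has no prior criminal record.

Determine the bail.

Base amounts from the schedule: disorderly conduct $6,200; simple assault $1,500; armed robbery $225,500.
Stacking rule: use the highest base only. Highest is armed robbery at $225,500. Combined base = $225,500.
Net percentage adjustment: −40% −35% = −75%. $225,500 × 0.25 = $56,375.

$56,375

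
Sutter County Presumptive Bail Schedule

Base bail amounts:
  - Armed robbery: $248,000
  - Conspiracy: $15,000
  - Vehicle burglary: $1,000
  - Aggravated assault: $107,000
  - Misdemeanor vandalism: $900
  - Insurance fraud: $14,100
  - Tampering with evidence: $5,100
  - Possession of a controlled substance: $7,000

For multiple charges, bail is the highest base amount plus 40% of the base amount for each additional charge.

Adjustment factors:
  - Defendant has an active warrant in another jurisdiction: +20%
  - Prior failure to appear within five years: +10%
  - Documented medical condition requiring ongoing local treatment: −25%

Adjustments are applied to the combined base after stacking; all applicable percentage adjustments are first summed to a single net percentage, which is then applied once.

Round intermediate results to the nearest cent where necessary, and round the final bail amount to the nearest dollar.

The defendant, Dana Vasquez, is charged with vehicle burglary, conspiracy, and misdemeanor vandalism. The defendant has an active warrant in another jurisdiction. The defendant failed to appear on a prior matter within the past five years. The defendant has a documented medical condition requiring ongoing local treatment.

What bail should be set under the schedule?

$16,548

Base amounts from the schedule: vehicle burglary $1,000; conspiracy $15,000; misdemeanor vandalism $900.
Stacking rule: highest base plus 40% of each additional charge. Highest is conspiracy at $15,000. Additional: $1,000 × 40% = $400; $900 × 40% = $360. Combined base = $15,000 + $760 = $15,760.
Net percentage adjustment: +20% +10% −25% = +5%. $15,760 × 1.05 = $16,548.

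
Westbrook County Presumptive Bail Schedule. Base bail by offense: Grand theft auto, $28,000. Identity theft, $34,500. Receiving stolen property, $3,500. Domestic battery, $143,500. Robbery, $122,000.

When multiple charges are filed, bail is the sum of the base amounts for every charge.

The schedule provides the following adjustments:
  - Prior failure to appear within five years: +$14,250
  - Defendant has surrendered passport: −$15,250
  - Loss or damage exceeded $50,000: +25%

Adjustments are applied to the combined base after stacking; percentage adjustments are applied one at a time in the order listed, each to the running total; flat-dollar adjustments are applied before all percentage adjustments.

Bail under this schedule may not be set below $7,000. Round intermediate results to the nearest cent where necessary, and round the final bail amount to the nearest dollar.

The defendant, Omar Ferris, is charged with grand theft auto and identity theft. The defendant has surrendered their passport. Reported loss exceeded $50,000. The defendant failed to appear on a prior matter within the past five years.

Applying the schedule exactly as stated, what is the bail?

Base amounts from the schedule: grand theft auto $28,000; identity theft $34,500.
Stacking rule: sum of all bases. $28,000 + $34,500 = $62,500.
Prior failure to appear within five years (+$14,250 flat): $62,500 + $14,250 = $76,750.
Defendant has surrendered passport (−$15,250 flat): $76,750 − $15,250 = $61,500.
Loss or damage exceeded $50,000 (+25%): $61,500 × 1.25 = $76,875.
$76,875 is at or above the $7,000 minimum.

$76,875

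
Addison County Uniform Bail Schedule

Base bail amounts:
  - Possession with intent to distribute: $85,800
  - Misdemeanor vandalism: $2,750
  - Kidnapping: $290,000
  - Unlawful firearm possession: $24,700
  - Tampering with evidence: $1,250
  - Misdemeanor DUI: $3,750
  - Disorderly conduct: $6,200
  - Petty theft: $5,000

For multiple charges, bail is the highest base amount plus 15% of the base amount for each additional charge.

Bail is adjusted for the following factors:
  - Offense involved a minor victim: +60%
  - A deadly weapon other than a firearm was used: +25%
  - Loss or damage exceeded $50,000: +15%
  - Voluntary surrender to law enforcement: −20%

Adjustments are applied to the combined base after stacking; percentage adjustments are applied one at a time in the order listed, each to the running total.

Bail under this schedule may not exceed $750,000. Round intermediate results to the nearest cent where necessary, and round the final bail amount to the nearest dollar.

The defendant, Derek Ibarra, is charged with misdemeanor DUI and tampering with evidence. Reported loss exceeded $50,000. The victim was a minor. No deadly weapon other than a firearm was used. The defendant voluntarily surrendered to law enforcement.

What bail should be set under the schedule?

$5,796

Base amounts from the schedule: misdemeanor DUI $3,750; tampering with evidence $1,250.
Stacking rule: highest base plus 15% of each additional charge. Highest is misdemeanor DUI at $3,750. Additional: $1,250 × 15% = $187.50. Combined base = $3,750 + $187.50 = $3,937.50.
Offense involved a minor victim (+60%): $3,937.50 × 1.6 = $6,300.
Loss or damage exceeded $50,000 (+15%): $6,300 × 1.15 = $7,245.
Voluntary surrender to law enforcement (−20%): $7,245 × 0.8 = $5,796.
$5,796 is within the $750,000 maximum.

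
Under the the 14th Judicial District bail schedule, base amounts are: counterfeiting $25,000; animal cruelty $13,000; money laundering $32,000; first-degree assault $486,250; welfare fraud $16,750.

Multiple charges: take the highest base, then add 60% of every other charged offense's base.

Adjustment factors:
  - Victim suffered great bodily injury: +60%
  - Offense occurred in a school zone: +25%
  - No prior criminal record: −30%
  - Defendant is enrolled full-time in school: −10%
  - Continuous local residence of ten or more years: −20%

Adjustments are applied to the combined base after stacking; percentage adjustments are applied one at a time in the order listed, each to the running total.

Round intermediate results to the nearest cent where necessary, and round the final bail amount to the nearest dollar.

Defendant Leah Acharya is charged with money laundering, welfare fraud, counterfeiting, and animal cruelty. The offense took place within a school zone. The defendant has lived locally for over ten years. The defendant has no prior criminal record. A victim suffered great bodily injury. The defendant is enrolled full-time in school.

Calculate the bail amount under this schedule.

$65,369

Base amounts from the schedule: money laundering $32,000; welfare fraud $16,750; counterfeiting $25,000; animal cruelty $13,000.
Stacking rule: highest base plus 60% of each additional charge. Highest is money laundering at $32,000. Additional: $16,750 × 60% = $10,050; $25,000 × 60% = $15,000; $13,000 × 60% = $7,800. Combined base = $32,000 + $32,850 = $64,850.
Victim suffered great bodily injury (+60%): $64,850 × 1.6 = $103,760.
Offense occurred in a school zone (+25%): $103,760 × 1.25 = $129,700.
No prior criminal record (−30%): $129,700 × 0.7 = $90,790.
Defendant is enrolled full-time in school (−10%): $90,790 × 0.9 = $81,711.
Continuous local residence of ten or more years (−20%): $81,711 × 0.8 = $65,368.80.
Rounded to the nearest dollar: $65,369.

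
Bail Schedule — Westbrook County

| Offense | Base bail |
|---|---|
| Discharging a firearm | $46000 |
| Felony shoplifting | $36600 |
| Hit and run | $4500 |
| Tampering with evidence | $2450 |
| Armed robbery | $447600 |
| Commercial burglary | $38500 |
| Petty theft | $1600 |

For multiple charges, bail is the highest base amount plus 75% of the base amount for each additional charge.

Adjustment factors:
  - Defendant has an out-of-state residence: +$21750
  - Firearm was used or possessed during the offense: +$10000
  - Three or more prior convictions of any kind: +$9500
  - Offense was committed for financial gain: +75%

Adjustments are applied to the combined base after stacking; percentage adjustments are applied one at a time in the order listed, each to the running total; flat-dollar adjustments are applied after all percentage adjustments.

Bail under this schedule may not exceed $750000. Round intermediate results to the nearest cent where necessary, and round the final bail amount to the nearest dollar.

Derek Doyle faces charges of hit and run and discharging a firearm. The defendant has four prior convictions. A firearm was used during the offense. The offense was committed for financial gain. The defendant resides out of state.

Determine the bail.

$127656

Base amounts from the schedule: hit and run $4500; discharging a firearm $46000.
Stacking rule: highest base plus 75% of each additional charge. Highest is discharging a firearm at $46000. Additional: $4500 × 75% = $3375. Combined base = $46000 + $3375 = $49375.
Offense was committed for financial gain (+75%): $49375 × 1.75 = $86406.25.
Defendant has an out-of-state residence (+$21750 flat): $86406.25 + $21750 = $108156.25.
Firearm was used or possessed during the offense (+$10000 flat): $108156.25 + $10000 = $118156.25.
Three or more prior convictions of any kind (+$9500 flat): $118156.25 + $9500 = $127656.25.
$127656.25 is within the $750000 maximum.
Rounded to the nearest dollar: $127656.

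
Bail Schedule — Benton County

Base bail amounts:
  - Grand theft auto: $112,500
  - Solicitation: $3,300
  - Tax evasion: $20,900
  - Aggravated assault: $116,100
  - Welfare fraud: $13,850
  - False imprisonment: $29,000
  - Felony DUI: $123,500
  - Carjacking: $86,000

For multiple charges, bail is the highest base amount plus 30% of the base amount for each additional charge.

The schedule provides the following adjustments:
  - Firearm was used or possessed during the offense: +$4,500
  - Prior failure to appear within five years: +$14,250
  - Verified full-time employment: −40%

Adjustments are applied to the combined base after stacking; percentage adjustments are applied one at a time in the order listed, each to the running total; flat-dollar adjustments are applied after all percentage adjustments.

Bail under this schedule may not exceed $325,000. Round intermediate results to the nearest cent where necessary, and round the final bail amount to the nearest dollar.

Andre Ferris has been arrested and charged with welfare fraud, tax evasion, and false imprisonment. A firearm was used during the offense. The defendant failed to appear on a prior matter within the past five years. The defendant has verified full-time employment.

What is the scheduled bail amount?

$42,405

Base amounts from the schedule: welfare fraud $13,850; tax evasion $20,900; false imprisonment $29,000.
Stacking rule: highest base plus 30% of each additional charge. Highest is false imprisonment at $29,000. Additional: $13,850 × 30% = $4,155; $20,900 × 30% = $6,270. Combined base = $29,000 + $10,425 = $39,425.
Verified full-time employment (−40%): $39,425 × 0.6 = $23,655.
Firearm was used or possessed during the offense (+$4,500 flat): $23,655 + $4,500 = $28,155.
Prior failure to appear within five years (+$14,250 flat): $28,155 + $14,250 = $42,405.
$42,405 is within the $325,000 maximum.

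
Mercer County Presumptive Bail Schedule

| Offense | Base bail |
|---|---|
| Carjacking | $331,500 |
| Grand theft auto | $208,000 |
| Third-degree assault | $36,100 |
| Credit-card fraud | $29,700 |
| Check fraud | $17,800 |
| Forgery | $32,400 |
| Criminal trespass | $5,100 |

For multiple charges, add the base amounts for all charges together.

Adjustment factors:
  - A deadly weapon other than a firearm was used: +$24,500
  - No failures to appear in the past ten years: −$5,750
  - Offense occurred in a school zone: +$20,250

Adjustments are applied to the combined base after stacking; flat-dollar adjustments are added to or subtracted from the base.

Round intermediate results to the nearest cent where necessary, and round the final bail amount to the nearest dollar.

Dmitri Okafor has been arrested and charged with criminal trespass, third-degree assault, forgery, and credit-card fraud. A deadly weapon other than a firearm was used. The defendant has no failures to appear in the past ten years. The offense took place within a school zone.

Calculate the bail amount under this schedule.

$142,300

Base amounts from the schedule: criminal trespass $5,100; third-degree assault $36,100; forgery $32,400; credit-card fraud $29,700.
Stacking rule: sum of all bases. $5,100 + $36,100 + $32,400 + $29,700 = $103,300.
A deadly weapon other than a firearm was used (+$24,500 flat): $103,300 + $24,500 = $127,800.
No failures to appear in the past ten years (−$5,750 flat): $127,800 − $5,750 = $122,050.
Offense occurred in a school zone (+$20,250 flat): $122,050 + $20,250 = $142,300.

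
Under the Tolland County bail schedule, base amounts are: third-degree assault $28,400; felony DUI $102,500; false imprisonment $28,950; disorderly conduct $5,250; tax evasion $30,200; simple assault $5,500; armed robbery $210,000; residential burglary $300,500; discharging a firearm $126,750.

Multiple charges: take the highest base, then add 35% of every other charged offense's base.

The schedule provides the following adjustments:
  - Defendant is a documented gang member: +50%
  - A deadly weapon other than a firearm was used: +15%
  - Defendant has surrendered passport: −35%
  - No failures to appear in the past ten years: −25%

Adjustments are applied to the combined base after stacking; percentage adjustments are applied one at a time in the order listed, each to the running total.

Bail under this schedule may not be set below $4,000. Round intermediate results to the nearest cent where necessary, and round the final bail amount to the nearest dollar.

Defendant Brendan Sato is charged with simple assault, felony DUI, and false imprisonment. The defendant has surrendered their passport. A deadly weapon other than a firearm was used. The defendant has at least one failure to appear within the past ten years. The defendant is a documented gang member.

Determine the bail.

Base amounts from the schedule: simple assault $5,500; felony DUI $102,500; false imprisonment $28,950.
Stacking rule: highest base plus 35% of each additional charge. Highest is felony DUI at $102,500. Additional: $5,500 × 35% = $1,925; $28,950 × 35% = $10,132.50. Combined base = $102,500 + $12,057.50 = $114,557.50.
Defendant is a documented gang member (+50%): $114,557.50 × 1.5 = $171,836.25.
A deadly weapon other than a firearm was used (+15%): $171,836.25 × 1.15 = $197,611.69.
Defendant has surrendered passport (−35%): $197,611.69 × 0.65 = $128,447.60.
$128,447.60 is at or above the $4,000 minimum.
Rounded to the nearest dollar: $128,448.

$128,448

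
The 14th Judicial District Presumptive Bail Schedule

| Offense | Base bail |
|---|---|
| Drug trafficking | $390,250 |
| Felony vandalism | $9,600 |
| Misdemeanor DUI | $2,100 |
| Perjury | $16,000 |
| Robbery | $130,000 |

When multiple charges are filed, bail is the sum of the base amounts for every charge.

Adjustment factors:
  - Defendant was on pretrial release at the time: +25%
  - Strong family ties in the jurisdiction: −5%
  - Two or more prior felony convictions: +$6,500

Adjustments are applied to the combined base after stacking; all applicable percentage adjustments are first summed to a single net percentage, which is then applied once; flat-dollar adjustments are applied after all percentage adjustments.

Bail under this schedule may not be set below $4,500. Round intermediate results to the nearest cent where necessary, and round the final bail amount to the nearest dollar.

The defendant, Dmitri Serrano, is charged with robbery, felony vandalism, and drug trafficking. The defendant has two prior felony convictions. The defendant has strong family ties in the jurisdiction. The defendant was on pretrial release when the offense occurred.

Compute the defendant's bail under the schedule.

$642,320

Base amounts from the schedule: robbery $130,000; felony vandalism $9,600; drug trafficking $390,250.
Stacking rule: sum of all bases. $130,000 + $9,600 + $390,250 = $529,850.
Net percentage adjustment: +25% −5% = +20%. $529,850 × 1.2 = $635,820.
Two or more prior felony convictions (+$6,500 flat): $635,820 + $6,500 = $642,320.
$642,320 is at or above the $4,500 minimum.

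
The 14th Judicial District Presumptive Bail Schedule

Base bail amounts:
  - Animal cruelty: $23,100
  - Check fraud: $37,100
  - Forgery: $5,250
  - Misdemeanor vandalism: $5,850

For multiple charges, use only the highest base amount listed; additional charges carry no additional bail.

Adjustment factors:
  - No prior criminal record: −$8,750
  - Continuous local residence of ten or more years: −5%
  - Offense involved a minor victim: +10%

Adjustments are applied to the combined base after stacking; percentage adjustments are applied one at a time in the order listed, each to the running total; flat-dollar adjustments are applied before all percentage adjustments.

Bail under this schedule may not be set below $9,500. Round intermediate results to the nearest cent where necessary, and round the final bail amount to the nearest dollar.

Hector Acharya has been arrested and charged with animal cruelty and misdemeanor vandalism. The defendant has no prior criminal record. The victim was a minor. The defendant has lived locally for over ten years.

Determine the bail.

Base amounts from the schedule: animal cruelty $23,100; misdemeanor vandalism $5,850.
Stacking rule: use the highest base only. Highest is animal cruelty at $23,100. Combined base = $23,100.
No prior criminal record (−$8,750 flat): $23,100 − $8,750 = $14,350.
Continuous local residence of ten or more years (−5%): $14,350 × 0.95 = $13,632.50.
Offense involved a minor victim (+10%): $13,632.50 × 1.1 = $14,995.75.
$14,995.75 is at or above the $9,500 minimum.
Rounded to the nearest dollar: $14,996.

$14,996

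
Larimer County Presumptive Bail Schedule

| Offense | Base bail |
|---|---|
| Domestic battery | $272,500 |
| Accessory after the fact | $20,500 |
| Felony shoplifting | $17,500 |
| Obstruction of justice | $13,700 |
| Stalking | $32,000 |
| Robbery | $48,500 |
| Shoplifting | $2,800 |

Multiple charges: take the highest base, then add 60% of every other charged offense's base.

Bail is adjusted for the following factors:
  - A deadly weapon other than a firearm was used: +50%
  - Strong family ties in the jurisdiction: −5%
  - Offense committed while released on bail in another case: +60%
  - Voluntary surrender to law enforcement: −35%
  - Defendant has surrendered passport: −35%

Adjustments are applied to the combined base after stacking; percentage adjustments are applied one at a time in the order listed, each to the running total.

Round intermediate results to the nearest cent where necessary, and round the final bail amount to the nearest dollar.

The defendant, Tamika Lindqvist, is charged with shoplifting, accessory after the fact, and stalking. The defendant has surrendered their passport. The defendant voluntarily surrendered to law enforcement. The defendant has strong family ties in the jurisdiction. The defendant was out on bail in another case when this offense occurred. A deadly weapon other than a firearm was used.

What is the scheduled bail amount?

$44,293

Base amounts from the schedule: shoplifting $2,800; accessory after the fact $20,500; stalking $32,000.
Stacking rule: highest base plus 60% of each additional charge. Highest is stalking at $32,000. Additional: $2,800 × 60% = $1,680; $20,500 × 60% = $12,300. Combined base = $32,000 + $13,980 = $45,980.
A deadly weapon other than a firearm was used (+50%): $45,980 × 1.5 = $68,970.
Strong family ties in the jurisdiction (−5%): $68,970 × 0.95 = $65,521.50.
Offense committed while released on bail in another case (+60%): $65,521.50 × 1.6 = $104,834.40.
Voluntary surrender to law enforcement (−35%): $104,834.40 × 0.65 = $68,142.36.
Defendant has surrendered passport (−35%): $68,142.36 × 0.65 = $44,292.53.
Rounded to the nearest dollar: $44,293.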